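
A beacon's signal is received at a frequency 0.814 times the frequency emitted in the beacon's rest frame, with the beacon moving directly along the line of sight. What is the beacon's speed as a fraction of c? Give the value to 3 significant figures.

f_obs/f_src = √((1−β)/(1+β)) = 0.814  ⇒  (1−β)/(1+β) = 0.66260
β = |1 − D²|/(1 + D²) = |1 − 0.66260|/(1 + 0.66260) = 0.203

β ≈ 0.203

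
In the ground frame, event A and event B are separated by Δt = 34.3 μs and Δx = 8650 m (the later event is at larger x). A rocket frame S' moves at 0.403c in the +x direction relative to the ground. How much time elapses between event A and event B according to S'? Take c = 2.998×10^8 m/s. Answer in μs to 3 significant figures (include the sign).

γ = 1/√(1 − 0.403²) = 1.0927
Δt' = γ(Δt − vΔx/c²) = 1.0927 × (34.3 μs − 0.403×8650 m / (2.998×10^8 m/s))
= 1.0927 × (22.672 μs) = 24.8 μs

Δt' ≈ 24.8 μs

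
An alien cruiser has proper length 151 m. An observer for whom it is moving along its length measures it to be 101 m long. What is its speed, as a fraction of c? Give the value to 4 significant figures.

β ≈ 0.7434

γ = L₀/L = 151/101 = 1.49505
β = √(1 − 1/γ²) = 0.7434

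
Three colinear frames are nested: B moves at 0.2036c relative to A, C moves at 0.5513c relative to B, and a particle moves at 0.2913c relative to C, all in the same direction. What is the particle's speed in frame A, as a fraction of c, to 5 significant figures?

u ≈ 0.80989c

Compose boost 2: (0.5513 + 0.2036)/(1 + 0.5513×0.2036) = 0.75490/1.112245 = 0.6787176
Compose boost 3: (0.2913 + 0.6787176)/(1 + 0.2913×0.6787176) = 0.9700176/1.197710 = 0.80989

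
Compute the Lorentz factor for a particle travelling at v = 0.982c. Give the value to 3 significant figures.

γ ≈ 5.29

γ = 1/√(1 − β²) = 1/√(1 − 0.982²) = 1/√(0.035676) = 5.29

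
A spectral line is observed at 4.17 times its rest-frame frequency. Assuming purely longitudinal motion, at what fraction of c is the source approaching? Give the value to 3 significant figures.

f_obs/f_src = √((1+β)/(1−β)) = 4.17  ⇒  (1+β)/(1−β) = 17.389
β = |1 − D²|/(1 + D²) = |1 − 17.389|/(1 + 17.389) = 0.891

β ≈ 0.891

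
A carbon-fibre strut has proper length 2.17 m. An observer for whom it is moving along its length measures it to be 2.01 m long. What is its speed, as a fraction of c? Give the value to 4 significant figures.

γ = L₀/L = 2.17/2.01 = 1.07960
β = √(1 − 1/γ²) = 0.3769

β ≈ 0.3769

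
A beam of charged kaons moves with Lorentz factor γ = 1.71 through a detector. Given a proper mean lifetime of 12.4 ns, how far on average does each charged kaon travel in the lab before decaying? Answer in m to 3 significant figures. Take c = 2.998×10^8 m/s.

β = √(1 − 1/γ²) = √(1 − 1/1.71²) = 0.81118
Dilated lifetime: Δt = γτ₀ = 1.71 × 12.4 ns = 21.204 ns
d = vΔt = 0.81118c × 21.204 ns = 2.4319×10^8 m/s × 2.1204×10^-8 s = 5.16 m

d ≈ 5.16 m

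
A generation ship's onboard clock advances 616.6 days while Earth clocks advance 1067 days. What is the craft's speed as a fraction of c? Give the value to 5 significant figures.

γ = Δt/τ₀ = 1067/616.6 = 1.730457
β = √(1 − 1/γ²) = √(1 − 1/1.730457²) = 0.81612

β ≈ 0.81612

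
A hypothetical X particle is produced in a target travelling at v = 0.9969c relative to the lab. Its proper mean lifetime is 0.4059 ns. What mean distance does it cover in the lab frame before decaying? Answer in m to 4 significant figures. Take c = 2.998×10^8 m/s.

γ = 1/√(1 − 0.9969²) = 12.7099
Dilated lifetime: Δt = γτ₀ = 12.7099 × 0.4059 ns = 5.15893 ns
d = vΔt = 0.9969c × 5.15893 ns = 2.98871×10^8 m/s × 5.15893×10^-9 s = 1.542 m

d ≈ 1.542 m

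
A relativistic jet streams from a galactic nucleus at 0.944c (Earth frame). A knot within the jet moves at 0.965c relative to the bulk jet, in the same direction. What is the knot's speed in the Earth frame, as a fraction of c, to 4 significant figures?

u ≈ 0.9990c

Relativistic velocity addition: u = (u' + v)/(1 + u'v/c²)
= (0.965 + 0.944)/(1 + 0.965×0.944) = 1.909/1.91096 = 0.9990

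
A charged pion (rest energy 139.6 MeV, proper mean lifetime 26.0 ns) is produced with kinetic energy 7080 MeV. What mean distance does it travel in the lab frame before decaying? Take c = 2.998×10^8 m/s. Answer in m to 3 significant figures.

γ = 1 + K/(m₀c²) = 1 + 7080/139.6 = 51.716
β = √(1 − 1/γ²) = 0.99981
Dilated lifetime: γτ₀ = 51.716 × 26.0 ns = 1344.6 ns
d = βc·γτ₀ = 0.99981 × (2.998×10^8 m/s) × 1.3446×10^-6 s = 403 m

d ≈ 403 m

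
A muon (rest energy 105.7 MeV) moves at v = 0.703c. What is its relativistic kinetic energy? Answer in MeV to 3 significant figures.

K ≈ 42.9 MeV

γ = 1/√(1 − 0.703²) = 1.4061
K = (γ − 1)m₀c² = (1.4061 − 1) × 105.7 MeV = 0.40609 × 105.7 MeV = 42.9 MeV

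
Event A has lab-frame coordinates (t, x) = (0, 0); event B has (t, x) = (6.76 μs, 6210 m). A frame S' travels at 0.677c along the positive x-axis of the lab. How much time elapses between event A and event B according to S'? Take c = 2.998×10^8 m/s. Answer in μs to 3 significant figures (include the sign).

γ = 1/√(1 − 0.677²) = 1.3587
Δt' = γ(Δt − vΔx/c²) = 1.3587 × (6.76 μs − 0.677×6210 m / (2.998×10^8 m/s))
= 1.3587 × (-7.2632 μs) = -9.87 μs

Δt' ≈ -9.87 μs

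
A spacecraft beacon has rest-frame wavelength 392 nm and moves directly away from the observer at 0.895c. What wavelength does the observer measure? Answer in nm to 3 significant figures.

Relativistic Doppler: λ_obs = λ_src √((1+β)/(1−β))
= 392 × √(1.8950/0.10500) = 392 × 4.2482 = 1670 nm

λ_obs ≈ 1670 nm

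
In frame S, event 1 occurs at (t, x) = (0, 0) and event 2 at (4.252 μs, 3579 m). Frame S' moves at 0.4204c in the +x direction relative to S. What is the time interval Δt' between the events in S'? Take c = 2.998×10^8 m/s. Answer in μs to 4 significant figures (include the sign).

γ = 1/√(1 − 0.4204²) = 1.10212
Δt' = γ(Δt − vΔx/c²) = 1.10212 × (4.252 μs − 0.4204×3579 m / (2.998×10^8 m/s))
= 1.10212 × (-0.766718 μs) = -0.8450 μs

Δt' ≈ -0.8450 μs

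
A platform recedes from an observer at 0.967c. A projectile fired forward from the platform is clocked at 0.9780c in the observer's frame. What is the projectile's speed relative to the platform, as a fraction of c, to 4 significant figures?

Inverse velocity addition: u' = (u − v)/(1 − uv/c²)
= (0.9780 − 0.967)/(1 − 0.9780×0.967) = 0.01100/0.0542740 = 0.2027

u' ≈ 0.2027c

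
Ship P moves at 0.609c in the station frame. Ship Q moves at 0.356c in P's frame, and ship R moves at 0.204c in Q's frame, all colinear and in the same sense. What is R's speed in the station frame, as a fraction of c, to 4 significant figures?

u ≈ 0.8582c

Compose boost 2: (0.356 + 0.609)/(1 + 0.356×0.609) = 0.9650/1.21680 = 0.793061
Compose boost 3: (0.204 + 0.793061)/(1 + 0.204×0.793061) = 0.997061/1.16178 = 0.8582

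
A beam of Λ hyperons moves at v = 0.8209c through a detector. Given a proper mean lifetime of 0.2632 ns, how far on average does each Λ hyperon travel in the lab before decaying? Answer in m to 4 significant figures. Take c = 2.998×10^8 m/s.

d ≈ 0.1134 m

γ = 1/√(1 − 0.8209²) = 1.75109
Dilated lifetime: Δt = γτ₀ = 1.75109 × 0.2632 ns = 0.460888 ns
d = vΔt = 0.8209c × 0.460888 ns = 2.46106×10^8 m/s × 4.60888×10^-10 s = 0.1134 m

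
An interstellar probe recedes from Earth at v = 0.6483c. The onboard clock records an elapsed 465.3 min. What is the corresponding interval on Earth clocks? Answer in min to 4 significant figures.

Δt ≈ 611.1 min

γ = 1/√(1 − 0.6483²) = 1.31340
Time dilation: Δt = γτ₀ = 1.31340 × 465.3 min = 611.1 min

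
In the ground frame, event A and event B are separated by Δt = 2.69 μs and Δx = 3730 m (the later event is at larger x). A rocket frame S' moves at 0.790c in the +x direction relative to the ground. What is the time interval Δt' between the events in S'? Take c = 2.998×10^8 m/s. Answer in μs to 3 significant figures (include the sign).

γ = 1/√(1 − 0.790²) = 1.6310
Δt' = γ(Δt − vΔx/c²) = 1.6310 × (2.69 μs − 0.790×3730 m / (2.998×10^8 m/s))
= 1.6310 × (-7.1389 μs) = -11.6 μs

Δt' ≈ -11.6 μs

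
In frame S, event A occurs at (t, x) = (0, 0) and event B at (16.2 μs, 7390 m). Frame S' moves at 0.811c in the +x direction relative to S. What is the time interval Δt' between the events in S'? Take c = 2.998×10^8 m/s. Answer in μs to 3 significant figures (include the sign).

γ = 1/√(1 − 0.811²) = 1.7093
Δt' = γ(Δt − vΔx/c²) = 1.7093 × (16.2 μs − 0.811×7390 m / (2.998×10^8 m/s))
= 1.7093 × (-3.7910 μs) = -6.48 μs

Δt' ≈ -6.48 μs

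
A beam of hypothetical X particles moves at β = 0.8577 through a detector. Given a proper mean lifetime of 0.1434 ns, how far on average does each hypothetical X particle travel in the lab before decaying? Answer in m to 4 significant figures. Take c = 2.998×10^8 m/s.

γ = 1/√(1 − 0.8577²) = 1.94496
Dilated lifetime: Δt = γτ₀ = 1.94496 × 0.1434 ns = 0.278907 ns
d = vΔt = 0.8577c × 0.278907 ns = 2.57138×10^8 m/s × 2.78907×10^-10 s = 0.07172 m

d ≈ 0.07172 m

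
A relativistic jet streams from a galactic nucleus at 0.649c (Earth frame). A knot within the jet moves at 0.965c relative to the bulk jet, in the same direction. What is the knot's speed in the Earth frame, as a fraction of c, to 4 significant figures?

u ≈ 0.9924c

Relativistic velocity addition: u = (u' + v)/(1 + u'v/c²)
= (0.965 + 0.649)/(1 + 0.965×0.649) = 1.614/1.62628 = 0.9924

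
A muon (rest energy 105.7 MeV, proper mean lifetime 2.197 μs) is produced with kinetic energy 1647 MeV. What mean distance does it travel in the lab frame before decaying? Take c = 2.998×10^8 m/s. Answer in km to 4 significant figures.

γ = 1 + K/(m₀c²) = 1 + 1647/105.7 = 16.5818
β = √(1 − 1/γ²) = 0.998180
Dilated lifetime: γτ₀ = 16.5818 × 2.197 μs = 36.4303 μs
d = βc·γτ₀ = 0.998180 × (2.998×10^8 m/s) × 3.64303×10^-5 s = 10.90 km

d ≈ 10.90 km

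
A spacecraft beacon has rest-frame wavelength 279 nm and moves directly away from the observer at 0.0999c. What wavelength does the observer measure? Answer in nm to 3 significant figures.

λ_obs ≈ 308 nm

Relativistic Doppler: λ_obs = λ_src √((1+β)/(1−β))
= 279 × √(1.0999/0.90010) = 279 × 1.1054 = 308 nm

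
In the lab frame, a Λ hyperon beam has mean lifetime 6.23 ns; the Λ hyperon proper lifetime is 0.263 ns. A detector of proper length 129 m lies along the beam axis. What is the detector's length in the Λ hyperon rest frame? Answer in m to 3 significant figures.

L ≈ 5.45 m

Time dilation ⇒ γ = Δt/τ₀ = 6.23/0.263 = 23.688
Length contraction: L = L₀/γ = 129/23.688 = 5.45 m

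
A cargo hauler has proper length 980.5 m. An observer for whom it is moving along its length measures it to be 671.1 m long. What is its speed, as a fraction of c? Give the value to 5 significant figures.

β ≈ 0.72906

γ = L₀/L = 980.5/671.1 = 1.461034
β = √(1 − 1/γ²) = 0.72906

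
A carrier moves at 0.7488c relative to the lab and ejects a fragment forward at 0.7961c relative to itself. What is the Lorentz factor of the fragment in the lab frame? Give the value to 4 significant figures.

u_lab = (0.7961 + 0.7488)/(1 + 0.7961×0.7488) = 1.5449/1.596120 = 0.9679099
γ = 1/√(1 − 0.9679099²) = 3.979

γ ≈ 3.979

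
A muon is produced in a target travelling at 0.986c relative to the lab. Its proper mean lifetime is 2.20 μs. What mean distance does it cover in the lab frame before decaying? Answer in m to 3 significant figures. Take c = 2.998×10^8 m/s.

γ = 1/√(1 − 0.986²) = 5.9972
Dilated lifetime: Δt = γτ₀ = 5.9972 × 2.20 μs = 13.194 μs
d = vΔt = 0.986c × 13.194 μs = 2.9560×10^8 m/s × 1.3194×10^-5 s = 3900 m

d ≈ 3900 m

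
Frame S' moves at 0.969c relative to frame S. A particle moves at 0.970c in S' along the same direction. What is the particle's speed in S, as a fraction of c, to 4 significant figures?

u ≈ 0.9995c

Relativistic velocity addition: u = (u' + v)/(1 + u'v/c²)
= (0.970 + 0.969)/(1 + 0.970×0.969) = 1.939/1.93993 = 0.9995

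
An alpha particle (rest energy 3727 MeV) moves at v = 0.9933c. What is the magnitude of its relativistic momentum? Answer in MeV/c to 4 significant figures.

p ≈ 32030 MeV/c

γ = 1/√(1 − 0.9933²) = 8.65319
p = γβm₀c = 8.65319 × 0.9933 × 3727 MeV/c = 32030 MeV/c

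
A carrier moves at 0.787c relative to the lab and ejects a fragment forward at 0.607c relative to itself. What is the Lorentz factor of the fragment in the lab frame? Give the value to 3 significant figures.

u_lab = (0.607 + 0.787)/(1 + 0.607×0.787) = 1.394/1.47771 = 0.943352
γ = 1/√(1 − 0.943352²) = 3.01

γ ≈ 3.01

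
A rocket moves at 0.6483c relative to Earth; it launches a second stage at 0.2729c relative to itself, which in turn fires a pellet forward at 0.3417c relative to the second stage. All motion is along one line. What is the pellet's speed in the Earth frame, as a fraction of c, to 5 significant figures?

Compose boost 2: (0.2729 + 0.6483)/(1 + 0.2729×0.6483) = 0.92120/1.176921 = 0.7827203
Compose boost 3: (0.3417 + 0.7827203)/(1 + 0.3417×0.7827203) = 1.124420/1.267456 = 0.88715

u ≈ 0.88715c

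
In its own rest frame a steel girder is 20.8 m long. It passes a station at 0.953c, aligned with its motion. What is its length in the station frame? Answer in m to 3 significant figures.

γ = 1/√(1 − 0.953²) = 3.3007
Length contraction: L = L₀/γ = 20.8/3.3007 = 6.30 m

L ≈ 6.30 m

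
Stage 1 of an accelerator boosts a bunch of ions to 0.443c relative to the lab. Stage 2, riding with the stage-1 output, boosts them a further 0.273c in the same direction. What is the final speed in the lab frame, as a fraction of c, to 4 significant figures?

Compose boost 2: (0.273 + 0.443)/(1 + 0.273×0.443) = 0.7160/1.12094 = 0.6388

u ≈ 0.6388c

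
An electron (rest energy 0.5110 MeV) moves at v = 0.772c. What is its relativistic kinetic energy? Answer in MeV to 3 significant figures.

γ = 1/√(1 − 0.772²) = 1.5733
K = (γ − 1)m₀c² = (1.5733 − 1) × 0.5110 MeV = 0.57326 × 0.5110 MeV = 0.293 MeV

K ≈ 0.293 MeV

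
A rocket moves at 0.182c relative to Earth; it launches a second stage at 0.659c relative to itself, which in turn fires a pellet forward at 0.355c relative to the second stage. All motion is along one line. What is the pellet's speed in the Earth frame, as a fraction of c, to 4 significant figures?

u ≈ 0.8732c

Compose boost 2: (0.659 + 0.182)/(1 + 0.659×0.182) = 0.8410/1.11994 = 0.750934
Compose boost 3: (0.355 + 0.750934)/(1 + 0.355×0.750934) = 1.10593/1.26658 = 0.8732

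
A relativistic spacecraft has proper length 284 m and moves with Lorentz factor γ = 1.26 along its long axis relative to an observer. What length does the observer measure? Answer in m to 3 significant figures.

L ≈ 225 m

γ = 1.26 (given)
Length contraction: L = L₀/γ = 284/1.26 = 225 m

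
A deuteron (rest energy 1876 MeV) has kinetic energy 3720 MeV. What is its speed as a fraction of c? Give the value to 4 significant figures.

β ≈ 0.9421

γ = 1 + K/(m₀c²) = 1 + 3720/1876 = 2.98294
β = √(1 − 1/γ²) = 0.9421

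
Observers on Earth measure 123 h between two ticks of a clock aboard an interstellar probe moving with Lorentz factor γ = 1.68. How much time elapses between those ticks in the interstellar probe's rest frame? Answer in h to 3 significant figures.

τ₀ ≈ 73.2 h

γ = 1.68 (given)
Proper time: τ₀ = Δt/γ = 123/1.68 = 73.2 h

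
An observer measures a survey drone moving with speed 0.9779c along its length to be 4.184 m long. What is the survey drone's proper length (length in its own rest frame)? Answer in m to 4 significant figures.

L₀ ≈ 20.01 m

γ = 1/√(1 − 0.9779²) = 4.78301
L₀ = γL = 4.78301 × 4.184 = 20.01 m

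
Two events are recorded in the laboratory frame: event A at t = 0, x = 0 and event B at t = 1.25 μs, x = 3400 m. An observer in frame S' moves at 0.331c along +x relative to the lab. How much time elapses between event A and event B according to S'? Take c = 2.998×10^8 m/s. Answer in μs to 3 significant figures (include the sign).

γ = 1/√(1 − 0.331²) = 1.0597
Δt' = γ(Δt − vΔx/c²) = 1.0597 × (1.25 μs − 0.331×3400 m / (2.998×10^8 m/s))
= 1.0597 × (-2.5038 μs) = -2.65 μs

Δt' ≈ -2.65 μs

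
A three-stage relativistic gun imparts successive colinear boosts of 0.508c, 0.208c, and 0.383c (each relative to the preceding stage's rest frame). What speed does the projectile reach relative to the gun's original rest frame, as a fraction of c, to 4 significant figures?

Compose boost 2: (0.208 + 0.508)/(1 + 0.208×0.508) = 0.7160/1.10566 = 0.647575
Compose boost 3: (0.383 + 0.647575)/(1 + 0.383×0.647575) = 1.03057/1.24802 = 0.8258

u ≈ 0.8258c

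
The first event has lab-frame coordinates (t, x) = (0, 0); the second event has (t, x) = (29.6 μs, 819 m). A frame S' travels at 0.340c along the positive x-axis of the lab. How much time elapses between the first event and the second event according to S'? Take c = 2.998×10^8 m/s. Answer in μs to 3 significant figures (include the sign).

γ = 1/√(1 − 0.340²) = 1.0633
Δt' = γ(Δt − vΔx/c²) = 1.0633 × (29.6 μs − 0.340×819 m / (2.998×10^8 m/s))
= 1.0633 × (28.671 μs) = 30.5 μs

Δt' ≈ 30.5 μs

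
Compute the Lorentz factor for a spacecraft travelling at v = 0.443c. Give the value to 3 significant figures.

γ = 1/√(1 − β²) = 1/√(1 − 0.443²) = 1/√(0.80375) = 1.12

γ ≈ 1.12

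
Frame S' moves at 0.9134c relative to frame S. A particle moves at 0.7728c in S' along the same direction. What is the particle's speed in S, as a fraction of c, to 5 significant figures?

Relativistic velocity addition: u = (u' + v)/(1 + u'v/c²)
= (0.7728 + 0.9134)/(1 + 0.7728×0.9134) = 1.6862/1.705876 = 0.98847

u ≈ 0.98847c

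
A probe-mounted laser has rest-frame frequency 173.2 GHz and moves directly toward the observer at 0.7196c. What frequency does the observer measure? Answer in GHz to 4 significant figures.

Relativistic Doppler: f_obs = f_src √((1+β)/(1−β))
= 173.2 × √(1.71960/0.280400) = 173.2 × 2.47642 = 428.9 GHz

f_obs ≈ 428.9 GHz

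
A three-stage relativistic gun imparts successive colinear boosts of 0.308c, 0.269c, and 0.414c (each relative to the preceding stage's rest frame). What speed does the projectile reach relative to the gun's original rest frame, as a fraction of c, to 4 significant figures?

u ≈ 0.7757c

Compose boost 2: (0.269 + 0.308)/(1 + 0.269×0.308) = 0.5770/1.08285 = 0.532852
Compose boost 3: (0.414 + 0.532852)/(1 + 0.414×0.532852) = 0.946852/1.22060 = 0.7757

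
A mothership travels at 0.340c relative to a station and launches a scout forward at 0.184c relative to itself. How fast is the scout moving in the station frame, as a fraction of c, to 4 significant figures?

Compose boost 2: (0.184 + 0.340)/(1 + 0.184×0.340) = 0.5240/1.06256 = 0.4931

u ≈ 0.4931c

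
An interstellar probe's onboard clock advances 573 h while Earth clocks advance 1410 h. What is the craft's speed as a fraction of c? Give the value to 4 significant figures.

β ≈ 0.9137

γ = Δt/τ₀ = 1410/573 = 2.46073
β = √(1 − 1/γ²) = √(1 − 1/2.46073²) = 0.9137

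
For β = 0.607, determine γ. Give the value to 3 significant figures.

γ = 1/√(1 − β²) = 1/√(1 − 0.607²) = 1/√(0.63155) = 1.26

γ ≈ 1.26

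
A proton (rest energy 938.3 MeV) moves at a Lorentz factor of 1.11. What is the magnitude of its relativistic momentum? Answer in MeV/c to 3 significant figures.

p ≈ 452 MeV/c

β = √(1 − 1/γ²) = √(1 − 1/1.11²) = 0.43402
p = γβm₀c = 1.11 × 0.43402 × 938.3 MeV/c = 452 MeV/c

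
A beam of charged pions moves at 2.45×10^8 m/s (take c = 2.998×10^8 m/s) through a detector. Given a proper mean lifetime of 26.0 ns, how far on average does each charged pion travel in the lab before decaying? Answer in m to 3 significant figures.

β = v/c = 2.45×10^8 / 2.998×10^8 = 0.81721
γ = 1/√(1 − 0.81721²) = 1.7351
Dilated lifetime: Δt = γτ₀ = 1.7351 × 26.0 ns = 45.112 ns
d = vΔt = 0.81721c × 45.112 ns = 2.4500×10^8 m/s × 4.5112×10^-8 s = 11.1 m

d ≈ 11.1 m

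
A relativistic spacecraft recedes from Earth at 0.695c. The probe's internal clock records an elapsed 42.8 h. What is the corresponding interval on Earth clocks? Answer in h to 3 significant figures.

Δt ≈ 59.5 h

γ = 1/√(1 − 0.695²) = 1.3908
Time dilation: Δt = γτ₀ = 1.3908 × 42.8 h = 59.5 h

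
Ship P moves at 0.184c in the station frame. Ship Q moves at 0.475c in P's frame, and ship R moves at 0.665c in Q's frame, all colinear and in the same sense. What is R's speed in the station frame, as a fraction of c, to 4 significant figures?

Compose boost 2: (0.475 + 0.184)/(1 + 0.475×0.184) = 0.6590/1.08740 = 0.606033
Compose boost 3: (0.665 + 0.606033)/(1 + 0.665×0.606033) = 1.27103/1.40301 = 0.9059

u ≈ 0.9059c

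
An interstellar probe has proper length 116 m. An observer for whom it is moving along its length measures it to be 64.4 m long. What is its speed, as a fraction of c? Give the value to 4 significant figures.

γ = L₀/L = 116/64.4 = 1.80124
β = √(1 − 1/γ²) = 0.8317

β ≈ 0.8317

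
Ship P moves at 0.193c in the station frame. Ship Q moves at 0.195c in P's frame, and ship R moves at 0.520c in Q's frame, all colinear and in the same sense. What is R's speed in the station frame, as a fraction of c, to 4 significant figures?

Compose boost 2: (0.195 + 0.193)/(1 + 0.195×0.193) = 0.3880/1.03764 = 0.373927
Compose boost 3: (0.520 + 0.373927)/(1 + 0.520×0.373927) = 0.893927/1.19444 = 0.7484

u ≈ 0.7484c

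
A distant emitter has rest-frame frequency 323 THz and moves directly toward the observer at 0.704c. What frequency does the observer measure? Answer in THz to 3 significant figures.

Relativistic Doppler: f_obs = f_src √((1+β)/(1−β))
= 323 × √(1.7040/0.29600) = 323 × 2.3993 = 775 THz

f_obs ≈ 775 THz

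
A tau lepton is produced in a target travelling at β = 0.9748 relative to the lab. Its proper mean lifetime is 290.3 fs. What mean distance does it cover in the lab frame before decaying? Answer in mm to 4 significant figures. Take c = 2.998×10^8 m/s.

γ = 1/√(1 − 0.9748²) = 4.48268
Dilated lifetime: Δt = γτ₀ = 4.48268 × 290.3 fs = 1301.32 fs
d = vΔt = 0.9748c × 1301.32 fs = 2.92245×10^8 m/s × 1.30132×10^-12 s = 0.3803 mm

d ≈ 0.3803 mm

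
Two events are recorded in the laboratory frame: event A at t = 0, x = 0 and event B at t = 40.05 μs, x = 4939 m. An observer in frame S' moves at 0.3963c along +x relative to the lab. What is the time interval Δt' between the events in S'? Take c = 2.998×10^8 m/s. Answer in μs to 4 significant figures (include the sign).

γ = 1/√(1 − 0.3963²) = 1.08918
Δt' = γ(Δt − vΔx/c²) = 1.08918 × (40.05 μs − 0.3963×4939 m / (2.998×10^8 m/s))
= 1.08918 × (33.5212 μs) = 36.51 μs

Δt' ≈ 36.51 μs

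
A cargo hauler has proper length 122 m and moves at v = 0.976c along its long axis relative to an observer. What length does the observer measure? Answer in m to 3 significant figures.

γ = 1/√(1 − 0.976²) = 4.5920
Length contraction: L = L₀/γ = 122/4.5920 = 26.6 m

L ≈ 26.6 m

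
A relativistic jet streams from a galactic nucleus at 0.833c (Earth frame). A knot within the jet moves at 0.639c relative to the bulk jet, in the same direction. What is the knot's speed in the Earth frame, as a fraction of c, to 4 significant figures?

Relativistic velocity addition: u = (u' + v)/(1 + u'v/c²)
= (0.639 + 0.833)/(1 + 0.639×0.833) = 1.472/1.53229 = 0.9607

u ≈ 0.9607c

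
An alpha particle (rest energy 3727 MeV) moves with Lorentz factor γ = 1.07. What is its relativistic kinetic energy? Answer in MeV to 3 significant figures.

γ = 1.07 (given)
K = (γ − 1)m₀c² = (1.07 − 1) × 3727 MeV = 0.070000 × 3727 MeV = 261 MeV

K ≈ 261 MeV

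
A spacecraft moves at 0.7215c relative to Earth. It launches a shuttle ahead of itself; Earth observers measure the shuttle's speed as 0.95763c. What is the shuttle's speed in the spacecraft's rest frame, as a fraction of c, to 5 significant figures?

Inverse velocity addition: u' = (u − v)/(1 − uv/c²)
= (0.95763 − 0.7215)/(1 − 0.95763×0.7215) = 0.23613/0.3090700 = 0.76400

u' ≈ 0.76400c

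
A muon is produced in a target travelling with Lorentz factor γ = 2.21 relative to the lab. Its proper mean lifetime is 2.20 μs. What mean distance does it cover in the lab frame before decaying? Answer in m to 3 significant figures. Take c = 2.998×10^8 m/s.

β = √(1 − 1/γ²) = √(1 − 1/2.21²) = 0.89177
Dilated lifetime: Δt = γτ₀ = 2.21 × 2.20 μs = 4.8620 μs
d = vΔt = 0.89177c × 4.8620 μs = 2.6735×10^8 m/s × 4.8620×10^-6 s = 1300 m

d ≈ 1300 m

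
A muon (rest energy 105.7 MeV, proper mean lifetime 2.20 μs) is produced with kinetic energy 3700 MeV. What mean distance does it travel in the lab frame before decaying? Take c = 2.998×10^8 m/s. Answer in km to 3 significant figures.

γ = 1 + K/(m₀c²) = 1 + 3700/105.7 = 36.005
β = √(1 − 1/γ²) = 0.99961
Dilated lifetime: γτ₀ = 36.005 × 2.20 μs = 79.210 μs
d = βc·γτ₀ = 0.99961 × (2.998×10^8 m/s) × 7.9210×10^-5 s = 23.7 km

d ≈ 23.7 km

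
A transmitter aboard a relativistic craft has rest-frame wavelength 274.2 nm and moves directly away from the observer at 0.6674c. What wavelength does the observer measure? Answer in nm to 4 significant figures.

λ_obs ≈ 613.9 nm

Relativistic Doppler: λ_obs = λ_src √((1+β)/(1−β))
= 274.2 × √(1.66740/0.332600) = 274.2 × 2.23902 = 613.9 nm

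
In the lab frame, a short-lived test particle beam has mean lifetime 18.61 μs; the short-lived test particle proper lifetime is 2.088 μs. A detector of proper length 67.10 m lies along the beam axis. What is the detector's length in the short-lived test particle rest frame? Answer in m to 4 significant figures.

L ≈ 7.528 m

Time dilation ⇒ γ = Δt/τ₀ = 18.61/2.088 = 8.91284
Length contraction: L = L₀/γ = 67.10/8.91284 = 7.528 m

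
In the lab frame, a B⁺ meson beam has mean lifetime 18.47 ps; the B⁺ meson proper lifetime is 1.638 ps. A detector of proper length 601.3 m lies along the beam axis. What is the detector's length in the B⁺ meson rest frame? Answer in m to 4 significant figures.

Time dilation ⇒ γ = Δt/τ₀ = 18.47/1.638 = 11.2759
Length contraction: L = L₀/γ = 601.3/11.2759 = 53.33 m

L ≈ 53.33 m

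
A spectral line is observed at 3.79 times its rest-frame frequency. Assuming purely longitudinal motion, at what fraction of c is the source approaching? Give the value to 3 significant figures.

β ≈ 0.870

f_obs/f_src = √((1+β)/(1−β)) = 3.79  ⇒  (1+β)/(1−β) = 14.364
β = |1 − D²|/(1 + D²) = |1 − 14.364|/(1 + 14.364) = 0.870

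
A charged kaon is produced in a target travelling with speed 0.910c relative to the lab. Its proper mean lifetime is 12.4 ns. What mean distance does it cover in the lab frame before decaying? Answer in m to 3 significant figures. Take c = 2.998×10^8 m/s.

d ≈ 8.16 m

γ = 1/√(1 − 0.910²) = 2.4119
Dilated lifetime: Δt = γτ₀ = 2.4119 × 12.4 ns = 29.908 ns
d = vΔt = 0.910c × 29.908 ns = 2.7282×10^8 m/s × 2.9908×10^-8 s = 8.16 m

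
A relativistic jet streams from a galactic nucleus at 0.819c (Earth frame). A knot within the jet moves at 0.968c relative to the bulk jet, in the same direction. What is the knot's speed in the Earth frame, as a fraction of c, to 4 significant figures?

u ≈ 0.9968c

Relativistic velocity addition: u = (u' + v)/(1 + u'v/c²)
= (0.968 + 0.819)/(1 + 0.968×0.819) = 1.787/1.79279 = 0.9968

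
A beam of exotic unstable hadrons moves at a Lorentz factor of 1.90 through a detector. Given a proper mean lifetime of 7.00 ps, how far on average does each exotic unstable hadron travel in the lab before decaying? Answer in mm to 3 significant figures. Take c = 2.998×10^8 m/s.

β = √(1 − 1/γ²) = √(1 − 1/1.90²) = 0.85029
Dilated lifetime: Δt = γτ₀ = 1.90 × 7.00 ps = 13.300 ps
d = vΔt = 0.85029c × 13.300 ps = 2.5492×10^8 m/s × 1.3300×10^-11 s = 3.39 mm

d ≈ 3.39 mm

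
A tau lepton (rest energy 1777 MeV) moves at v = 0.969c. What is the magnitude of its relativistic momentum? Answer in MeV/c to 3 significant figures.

γ = 1/√(1 − 0.969²) = 4.0476
p = γβm₀c = 4.0476 × 0.969 × 1777 MeV/c = 6970 MeV/c

p ≈ 6970 MeV/c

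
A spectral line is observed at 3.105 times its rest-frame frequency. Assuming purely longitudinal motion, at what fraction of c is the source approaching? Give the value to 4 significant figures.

β ≈ 0.8120

f_obs/f_src = √((1+β)/(1−β)) = 3.105  ⇒  (1+β)/(1−β) = 9.64102
β = |1 − D²|/(1 + D²) = |1 − 9.64102|/(1 + 9.64102) = 0.8120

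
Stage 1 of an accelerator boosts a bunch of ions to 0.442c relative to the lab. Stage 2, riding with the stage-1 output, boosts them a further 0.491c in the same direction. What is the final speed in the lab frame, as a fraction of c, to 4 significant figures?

Compose boost 2: (0.491 + 0.442)/(1 + 0.491×0.442) = 0.9330/1.21702 = 0.7666

u ≈ 0.7666c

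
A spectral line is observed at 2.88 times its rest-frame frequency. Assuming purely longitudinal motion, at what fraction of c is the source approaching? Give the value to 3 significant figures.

β ≈ 0.785

f_obs/f_src = √((1+β)/(1−β)) = 2.88  ⇒  (1+β)/(1−β) = 8.2944
β = |1 − D²|/(1 + D²) = |1 − 8.2944|/(1 + 8.2944) = 0.785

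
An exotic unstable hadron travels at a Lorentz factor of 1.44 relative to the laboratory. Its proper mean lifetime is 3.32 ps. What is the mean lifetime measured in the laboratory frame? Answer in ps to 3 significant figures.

γ = 1.44 (given)
Time dilation: Δt = γτ₀ = 1.44 × 3.32 ps = 4.78 ps

Δt ≈ 4.78 ps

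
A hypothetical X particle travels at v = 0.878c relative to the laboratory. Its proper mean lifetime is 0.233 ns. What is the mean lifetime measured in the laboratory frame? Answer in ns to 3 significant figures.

Δt ≈ 0.487 ns

γ = 1/√(1 − 0.878²) = 2.0892
Time dilation: Δt = γτ₀ = 2.0892 × 0.233 ns = 0.487 ns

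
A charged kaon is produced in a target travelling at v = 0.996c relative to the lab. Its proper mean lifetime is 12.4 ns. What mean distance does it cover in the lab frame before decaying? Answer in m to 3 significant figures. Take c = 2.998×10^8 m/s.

γ = 1/√(1 − 0.996²) = 11.192
Dilated lifetime: Δt = γτ₀ = 11.192 × 12.4 ns = 138.78 ns
d = vΔt = 0.996c × 138.78 ns = 2.9860×10^8 m/s × 1.3878×10^-7 s = 41.4 m

d ≈ 41.4 m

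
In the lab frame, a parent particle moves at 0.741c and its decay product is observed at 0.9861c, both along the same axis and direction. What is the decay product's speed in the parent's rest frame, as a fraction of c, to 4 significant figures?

Inverse velocity addition: u' = (u − v)/(1 − uv/c²)
= (0.9861 − 0.741)/(1 − 0.9861×0.741) = 0.2451/0.269300 = 0.9101

u' ≈ 0.9101c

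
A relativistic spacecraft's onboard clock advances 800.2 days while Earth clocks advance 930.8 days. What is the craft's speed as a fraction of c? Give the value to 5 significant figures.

γ = Δt/τ₀ = 930.8/800.2 = 1.163209
β = √(1 − 1/γ²) = √(1 − 1/1.163209²) = 0.51082

β ≈ 0.51082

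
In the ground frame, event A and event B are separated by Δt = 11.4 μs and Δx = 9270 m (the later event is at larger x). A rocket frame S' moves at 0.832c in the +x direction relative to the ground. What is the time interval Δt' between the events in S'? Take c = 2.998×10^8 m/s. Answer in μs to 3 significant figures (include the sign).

Δt' ≈ -25.8 μs

γ = 1/√(1 − 0.832²) = 1.8025
Δt' = γ(Δt − vΔx/c²) = 1.8025 × (11.4 μs − 0.832×9270 m / (2.998×10^8 m/s))
= 1.8025 × (-14.326 μs) = -25.8 μs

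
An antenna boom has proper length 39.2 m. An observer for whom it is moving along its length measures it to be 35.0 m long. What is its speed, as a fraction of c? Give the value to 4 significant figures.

β ≈ 0.4503

γ = L₀/L = 39.2/35.0 = 1.12000
β = √(1 − 1/γ²) = 0.4503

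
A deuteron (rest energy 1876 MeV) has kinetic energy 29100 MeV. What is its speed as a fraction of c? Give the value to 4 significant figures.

γ = 1 + K/(m₀c²) = 1 + 29100/1876 = 16.5117
β = √(1 − 1/γ²) = 0.9982

β ≈ 0.9982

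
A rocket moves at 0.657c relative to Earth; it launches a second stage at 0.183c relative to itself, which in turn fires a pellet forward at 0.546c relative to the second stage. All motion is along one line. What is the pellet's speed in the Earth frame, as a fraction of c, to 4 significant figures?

Compose boost 2: (0.183 + 0.657)/(1 + 0.183×0.657) = 0.8400/1.12023 = 0.749845
Compose boost 3: (0.546 + 0.749845)/(1 + 0.546×0.749845) = 1.29585/1.40942 = 0.9194

u ≈ 0.9194c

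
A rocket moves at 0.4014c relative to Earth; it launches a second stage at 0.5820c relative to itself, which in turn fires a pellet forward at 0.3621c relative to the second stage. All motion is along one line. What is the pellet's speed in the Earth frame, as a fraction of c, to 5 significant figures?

Compose boost 2: (0.5820 + 0.4014)/(1 + 0.5820×0.4014) = 0.98340/1.233615 = 0.7971694
Compose boost 3: (0.3621 + 0.7971694)/(1 + 0.3621×0.7971694) = 1.159269/1.288655 = 0.89960

u ≈ 0.89960c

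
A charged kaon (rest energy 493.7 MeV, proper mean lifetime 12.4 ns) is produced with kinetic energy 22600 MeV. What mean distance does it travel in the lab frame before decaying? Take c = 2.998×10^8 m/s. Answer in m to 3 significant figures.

γ = 1 + K/(m₀c²) = 1 + 22600/493.7 = 46.777
β = √(1 − 1/γ²) = 0.99977
Dilated lifetime: γτ₀ = 46.777 × 12.4 ns = 580.03 ns
d = βc·γτ₀ = 0.99977 × (2.998×10^8 m/s) × 5.8003×10^-7 s = 174 m

d ≈ 174 m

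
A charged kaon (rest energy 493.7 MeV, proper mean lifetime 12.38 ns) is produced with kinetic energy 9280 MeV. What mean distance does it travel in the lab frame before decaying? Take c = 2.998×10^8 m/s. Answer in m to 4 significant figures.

γ = 1 + K/(m₀c²) = 1 + 9280/493.7 = 19.7968
β = √(1 − 1/γ²) = 0.998723
Dilated lifetime: γτ₀ = 19.7968 × 12.38 ns = 245.085 ns
d = βc·γτ₀ = 0.998723 × (2.998×10^8 m/s) × 2.45085×10^-7 s = 73.38 m

d ≈ 73.38 m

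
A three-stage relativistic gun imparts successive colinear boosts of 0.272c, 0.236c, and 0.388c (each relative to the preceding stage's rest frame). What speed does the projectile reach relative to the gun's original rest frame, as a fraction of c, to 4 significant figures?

u ≈ 0.7301c

Compose boost 2: (0.236 + 0.272)/(1 + 0.236×0.272) = 0.5080/1.06419 = 0.477357
Compose boost 3: (0.388 + 0.477357)/(1 + 0.388×0.477357) = 0.865357/1.18521 = 0.7301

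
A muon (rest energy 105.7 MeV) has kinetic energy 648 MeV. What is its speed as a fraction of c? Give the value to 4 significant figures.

γ = 1 + K/(m₀c²) = 1 + 648/105.7 = 7.13056
β = √(1 − 1/γ²) = 0.9901

β ≈ 0.9901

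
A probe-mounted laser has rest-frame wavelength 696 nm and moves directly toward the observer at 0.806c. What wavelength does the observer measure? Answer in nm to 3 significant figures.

Relativistic Doppler: λ_obs = λ_src √((1−β)/(1+β))
= 696 × √(0.19400/1.8060) = 696 × 0.32775 = 228 nm

λ_obs ≈ 228 nm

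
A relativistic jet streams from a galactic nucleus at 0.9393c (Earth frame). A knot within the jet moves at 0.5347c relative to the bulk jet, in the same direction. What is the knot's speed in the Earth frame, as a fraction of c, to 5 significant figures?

u ≈ 0.98120c

Relativistic velocity addition: u = (u' + v)/(1 + u'v/c²)
= (0.5347 + 0.9393)/(1 + 0.5347×0.9393) = 1.4740/1.502244 = 0.98120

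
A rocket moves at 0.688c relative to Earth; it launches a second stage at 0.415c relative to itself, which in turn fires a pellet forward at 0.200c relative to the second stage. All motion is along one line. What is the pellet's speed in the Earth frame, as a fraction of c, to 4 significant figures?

u ≈ 0.9031c

Compose boost 2: (0.415 + 0.688)/(1 + 0.415×0.688) = 1.103/1.28552 = 0.858019
Compose boost 3: (0.200 + 0.858019)/(1 + 0.200×0.858019) = 1.05802/1.17160 = 0.9031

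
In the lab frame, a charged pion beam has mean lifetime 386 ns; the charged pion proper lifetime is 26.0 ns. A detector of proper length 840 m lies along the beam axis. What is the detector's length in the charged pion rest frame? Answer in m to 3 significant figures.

Time dilation ⇒ γ = Δt/τ₀ = 386/26.0 = 14.846
Length contraction: L = L₀/γ = 840/14.846 = 56.6 m

L ≈ 56.6 m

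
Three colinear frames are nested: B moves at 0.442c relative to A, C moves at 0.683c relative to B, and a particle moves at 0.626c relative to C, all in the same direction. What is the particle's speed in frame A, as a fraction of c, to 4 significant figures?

u ≈ 0.9670c

Compose boost 2: (0.683 + 0.442)/(1 + 0.683×0.442) = 1.125/1.30189 = 0.864131
Compose boost 3: (0.626 + 0.864131)/(1 + 0.626×0.864131) = 1.49013/1.54095 = 0.9670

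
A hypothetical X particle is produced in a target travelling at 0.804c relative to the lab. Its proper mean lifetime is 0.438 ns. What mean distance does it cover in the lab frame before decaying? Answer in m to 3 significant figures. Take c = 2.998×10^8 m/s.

d ≈ 0.178 m

γ = 1/√(1 − 0.804²) = 1.6817
Dilated lifetime: Δt = γτ₀ = 1.6817 × 0.438 ns = 0.73659 ns
d = vΔt = 0.804c × 0.73659 ns = 2.4104×10^8 m/s × 7.3659×10^-10 s = 0.178 m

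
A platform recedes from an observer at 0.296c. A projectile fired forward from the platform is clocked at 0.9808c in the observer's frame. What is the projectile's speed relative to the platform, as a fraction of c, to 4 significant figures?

Inverse velocity addition: u' = (u − v)/(1 − uv/c²)
= (0.9808 − 0.296)/(1 − 0.9808×0.296) = 0.6848/0.709683 = 0.9649

u' ≈ 0.9649c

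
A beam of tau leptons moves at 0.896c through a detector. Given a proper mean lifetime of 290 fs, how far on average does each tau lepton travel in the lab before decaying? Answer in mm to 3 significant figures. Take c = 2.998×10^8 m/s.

d ≈ 0.175 mm

γ = 1/√(1 − 0.896²) = 2.2520
Dilated lifetime: Δt = γτ₀ = 2.2520 × 290 fs = 653.07 fs
d = vΔt = 0.896c × 653.07 fs = 2.6862×10^8 m/s × 6.5307×10^-13 s = 0.175 mm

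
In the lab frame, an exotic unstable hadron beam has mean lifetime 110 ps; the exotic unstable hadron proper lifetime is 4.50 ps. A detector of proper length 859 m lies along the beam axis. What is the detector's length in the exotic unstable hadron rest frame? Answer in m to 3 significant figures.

Time dilation ⇒ γ = Δt/τ₀ = 110/4.50 = 24.444
Length contraction: L = L₀/γ = 859/24.444 = 35.1 m

L ≈ 35.1 m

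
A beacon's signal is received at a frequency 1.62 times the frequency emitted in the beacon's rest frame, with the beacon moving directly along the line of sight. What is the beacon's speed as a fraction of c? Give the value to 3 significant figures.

f_obs/f_src = √((1+β)/(1−β)) = 1.62  ⇒  (1+β)/(1−β) = 2.6244
β = |1 − D²|/(1 + D²) = |1 − 2.6244|/(1 + 2.6244) = 0.448

β ≈ 0.448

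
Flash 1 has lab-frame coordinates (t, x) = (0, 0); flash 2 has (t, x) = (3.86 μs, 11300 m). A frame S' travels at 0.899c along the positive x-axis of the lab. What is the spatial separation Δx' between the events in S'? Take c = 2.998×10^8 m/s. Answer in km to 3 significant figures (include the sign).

γ = 1/√(1 − 0.899²) = 2.2834
Δx' = γ(Δx − vΔt) = 2.2834 × (11300 m − 0.899×(2.998×10^8 m/s)×3.86×10^-6 s)
= 2.2834 × (10260 m) = 23.4 km

Δx' ≈ 23.4 km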